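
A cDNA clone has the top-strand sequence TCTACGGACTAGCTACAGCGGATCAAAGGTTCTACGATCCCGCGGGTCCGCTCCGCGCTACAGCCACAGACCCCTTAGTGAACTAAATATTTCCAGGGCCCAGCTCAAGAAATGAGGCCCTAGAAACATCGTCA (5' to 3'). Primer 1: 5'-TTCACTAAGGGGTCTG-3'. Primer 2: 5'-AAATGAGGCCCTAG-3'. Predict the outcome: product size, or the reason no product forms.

Primer 1 (TTCACTAAGGGGTCTG) has reverse complement CAGACCCCTTAGTGAA, which matches the top strand at positions 67–82; primer 1 anneals to the top strand there with its 3' end pointing upstream toward position 67.
Primer 2 (AAATGAGGCCCTAG) matches the top strand directly at positions 110–123; it anneals to the bottom strand with its 3' end pointing downstream toward position 123.
The 3' ends diverge (primer 1 extends toward position 1, primer 2 toward position 134), so the primers never converge on a shared product.

No product — the primers' 3' ends point away from each other.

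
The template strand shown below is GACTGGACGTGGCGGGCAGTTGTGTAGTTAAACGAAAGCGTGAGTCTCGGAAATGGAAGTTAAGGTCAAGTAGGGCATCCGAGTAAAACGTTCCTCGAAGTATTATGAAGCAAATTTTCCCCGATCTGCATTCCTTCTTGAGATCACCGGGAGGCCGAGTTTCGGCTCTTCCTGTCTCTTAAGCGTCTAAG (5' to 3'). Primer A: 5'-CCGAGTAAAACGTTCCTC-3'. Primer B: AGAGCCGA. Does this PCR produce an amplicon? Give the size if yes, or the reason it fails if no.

Primer A (CCGAGTAAAACGTTCCTC) matches the top strand at positions 79–96; it acts as a forward primer.
Primer B's reverse complement is TCGGCTCT, matching the top strand at positions 162–169; it acts as a reverse primer.
The 3' ends face each other across positions 79–169, giving a 91 bp product.

Yes — a 91 bp product.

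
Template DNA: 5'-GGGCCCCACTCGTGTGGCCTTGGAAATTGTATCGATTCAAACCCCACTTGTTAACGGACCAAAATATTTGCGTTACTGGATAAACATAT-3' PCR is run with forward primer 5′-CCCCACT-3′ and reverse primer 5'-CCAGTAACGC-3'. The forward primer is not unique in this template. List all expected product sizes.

76 bp, 38 bp

The forward primer CCCCACT matches the top strand at positions 4–10, 42–48.
The reverse primer's reverse complement is GCGTTACTGG, matching at positions 70–79.
Each forward site pairs with the reverse site to give a product ending at position 79: sizes 76, 38 bp.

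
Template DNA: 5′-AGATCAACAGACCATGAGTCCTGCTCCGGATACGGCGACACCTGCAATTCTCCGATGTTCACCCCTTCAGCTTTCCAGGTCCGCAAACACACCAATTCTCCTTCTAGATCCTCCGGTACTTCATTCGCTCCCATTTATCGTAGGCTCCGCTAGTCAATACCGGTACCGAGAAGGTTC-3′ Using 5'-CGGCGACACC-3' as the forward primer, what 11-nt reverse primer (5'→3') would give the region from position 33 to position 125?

The product's 3' end on the top strand is position 125.
The reverse primer anneals to the top strand over positions 115–125, i.e. to GGTACTTCATT.
Its sequence written 5'→3' is the reverse complement: AATGAAGTACC.

5'-AATGAAGTACC-3'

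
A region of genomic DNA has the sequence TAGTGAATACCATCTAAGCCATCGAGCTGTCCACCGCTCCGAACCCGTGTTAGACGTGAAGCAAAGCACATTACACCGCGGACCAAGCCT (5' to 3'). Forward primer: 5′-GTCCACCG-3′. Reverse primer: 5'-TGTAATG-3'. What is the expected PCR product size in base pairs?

47 bp

The forward primer matches the template at positions 29–36.
The reverse primer's reverse complement is CATTACA, which matches the template at positions 69–75.
Amplicon spans positions 29–75: 47 bp.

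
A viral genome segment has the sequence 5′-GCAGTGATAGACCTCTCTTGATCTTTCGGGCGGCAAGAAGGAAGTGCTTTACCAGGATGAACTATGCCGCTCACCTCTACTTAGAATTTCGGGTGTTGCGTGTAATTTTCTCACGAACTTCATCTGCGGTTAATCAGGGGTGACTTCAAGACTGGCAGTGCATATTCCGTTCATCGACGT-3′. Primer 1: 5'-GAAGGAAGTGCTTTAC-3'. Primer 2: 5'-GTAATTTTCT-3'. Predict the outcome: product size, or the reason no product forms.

No product — both primers anneal to the same strand and extend in the same direction.

Primer 1 (GAAGGAAGTGCTTTAC) matches the top strand at positions 37–52 (3' end points downstream).
Primer 2 (GTAATTTTCT) also matches the top strand directly, at positions 102–111 — its reverse complement AGAAAATTAC is not present.
Both primers anneal to the bottom strand with 3' ends pointing the same way, so neither can prime synthesis back toward the other.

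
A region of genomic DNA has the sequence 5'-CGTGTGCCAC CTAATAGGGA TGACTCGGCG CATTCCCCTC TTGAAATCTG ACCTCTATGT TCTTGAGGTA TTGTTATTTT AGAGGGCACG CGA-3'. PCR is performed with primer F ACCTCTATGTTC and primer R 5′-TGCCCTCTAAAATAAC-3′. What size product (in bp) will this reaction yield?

38 bp

Forward primer ACCTCTATGTTC is found on the top strand at positions 51–62.
The reverse primer's reverse complement is GTTATTTTAGAGGGCA, which matches the template at positions 73–88.
Product length = (reverse-primer end) − (forward-primer start) + 1 = 88 − 51 + 1 = 38 bp.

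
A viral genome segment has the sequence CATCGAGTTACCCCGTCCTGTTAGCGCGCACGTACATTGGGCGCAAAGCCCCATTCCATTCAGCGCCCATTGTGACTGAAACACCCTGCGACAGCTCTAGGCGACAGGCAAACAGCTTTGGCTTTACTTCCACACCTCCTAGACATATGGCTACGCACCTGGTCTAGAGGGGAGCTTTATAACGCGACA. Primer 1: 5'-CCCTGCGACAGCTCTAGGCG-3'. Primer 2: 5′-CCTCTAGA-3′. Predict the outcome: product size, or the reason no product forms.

Primer 1 (CCCTGCGACAGCTCTAGGCG) matches the top strand at positions 84–103; it acts as a forward primer.
Primer 2's reverse complement is TCTAGAGG, matching the top strand at positions 163–170; it acts as a reverse primer.
The 3' ends face each other across positions 84–170, giving an 87 bp product.

Yes — an 87 bp product.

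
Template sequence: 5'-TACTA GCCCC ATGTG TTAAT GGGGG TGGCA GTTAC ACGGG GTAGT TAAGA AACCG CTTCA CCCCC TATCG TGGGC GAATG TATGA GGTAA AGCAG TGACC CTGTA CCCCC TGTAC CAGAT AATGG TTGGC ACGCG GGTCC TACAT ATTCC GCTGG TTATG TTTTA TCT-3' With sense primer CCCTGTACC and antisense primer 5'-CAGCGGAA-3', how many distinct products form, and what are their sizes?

The forward primer CCCTGTACC matches the top strand at positions 99–107, 108–116.
The reverse primer's reverse complement is TTCCGCTG, matching at positions 147–154.
Each forward site pairs with the reverse site to give a product ending at position 154: sizes 56, 47 bp.

Two products: 56 bp, 47 bp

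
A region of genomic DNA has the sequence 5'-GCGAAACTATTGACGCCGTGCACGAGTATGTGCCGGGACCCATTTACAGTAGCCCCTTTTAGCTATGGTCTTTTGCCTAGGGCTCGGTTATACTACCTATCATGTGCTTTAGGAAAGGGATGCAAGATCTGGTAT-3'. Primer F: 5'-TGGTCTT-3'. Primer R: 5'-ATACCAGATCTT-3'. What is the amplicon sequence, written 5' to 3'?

5'-TGGTCTTTTGCCTAGGGCTCGGTTATACTACCTATCATGTGCTTTAGGAAAGGGATGCAAGATCTGGTAT-3'

Forward primer TGGTCTT is found on the top strand at positions 66–72.
The reverse primer's reverse complement is AAGATCTGGTAT, which matches the template at positions 124–135.
The product is the template from position 66 through 135 (70 bp).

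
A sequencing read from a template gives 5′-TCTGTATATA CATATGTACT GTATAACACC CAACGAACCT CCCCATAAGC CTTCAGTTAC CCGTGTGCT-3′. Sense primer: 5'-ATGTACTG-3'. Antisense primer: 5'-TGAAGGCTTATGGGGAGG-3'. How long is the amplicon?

42 bp

Forward primer ATGTACTG is found on the top strand at positions 14–21.
The reverse primer's reverse complement is CCTCCCCATAAGCCTTCA, which matches the template at positions 38–55.
The product runs from position 14 to position 55, so its length is 55 − 14 + 1 = 42 bp.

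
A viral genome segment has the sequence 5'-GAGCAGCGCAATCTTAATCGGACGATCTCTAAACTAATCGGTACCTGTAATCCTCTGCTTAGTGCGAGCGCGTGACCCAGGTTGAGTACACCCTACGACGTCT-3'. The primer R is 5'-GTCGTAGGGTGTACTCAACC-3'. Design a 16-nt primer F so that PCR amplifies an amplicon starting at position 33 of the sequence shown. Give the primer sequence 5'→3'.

5'-ACTAATCGGTACCTGT-3'

The reverse primer's reverse complement GGTTGAGTACACCCTACGAC matches the template at positions 80–99; the product starts at position 33.
The forward primer is identical to the top strand over positions 33–48: ACTAATCGGTACCTGT.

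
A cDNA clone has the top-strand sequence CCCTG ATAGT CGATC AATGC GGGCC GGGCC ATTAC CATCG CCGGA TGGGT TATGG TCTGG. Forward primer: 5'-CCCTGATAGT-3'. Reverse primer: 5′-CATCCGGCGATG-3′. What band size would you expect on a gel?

47 bp

Forward primer CCCTGATAGT is found on the top strand at positions 1–10.
The reverse primer's reverse complement is CATCGCCGGATG, which matches the template at positions 36–47.
The product runs from position 1 to position 47, so its length is 47 − 1 + 1 = 47 bp.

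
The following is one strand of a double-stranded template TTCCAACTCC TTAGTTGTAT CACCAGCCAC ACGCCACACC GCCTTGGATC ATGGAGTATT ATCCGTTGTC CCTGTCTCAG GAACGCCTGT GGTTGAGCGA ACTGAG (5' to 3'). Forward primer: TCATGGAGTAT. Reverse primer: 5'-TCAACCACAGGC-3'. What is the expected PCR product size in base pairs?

48 bp

Scanning the template, TCATGGAGTAT occurs at positions 49–59; this primer anneals to the bottom strand there with its 3' end pointing downstream.
Taking the reverse complement of TCAACCACAGGC gives GCCTGTGGTTGA, found at positions 85–96 on the template; the primer anneals here to the top strand with its 3' end pointing upstream.
The product runs from position 49 to position 96, so its length is 96 − 49 + 1 = 48 bp.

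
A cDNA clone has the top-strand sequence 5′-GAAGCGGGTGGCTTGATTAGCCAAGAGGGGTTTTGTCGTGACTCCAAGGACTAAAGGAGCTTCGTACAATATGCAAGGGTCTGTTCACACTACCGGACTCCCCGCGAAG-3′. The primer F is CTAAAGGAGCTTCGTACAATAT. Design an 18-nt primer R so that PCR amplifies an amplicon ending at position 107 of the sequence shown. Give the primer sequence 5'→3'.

The forward primer binds at positions 51–72; the product's 3' end on the top strand is position 107.
The reverse primer anneals to the top strand over positions 90–107, i.e. to CTACCGGACTCCCCGCGA.
Its sequence written 5'→3' is the reverse complement: TCGCGGGGAGTCCGGTAG.

5'-TCGCGGGGAGTCCGGTAG-3'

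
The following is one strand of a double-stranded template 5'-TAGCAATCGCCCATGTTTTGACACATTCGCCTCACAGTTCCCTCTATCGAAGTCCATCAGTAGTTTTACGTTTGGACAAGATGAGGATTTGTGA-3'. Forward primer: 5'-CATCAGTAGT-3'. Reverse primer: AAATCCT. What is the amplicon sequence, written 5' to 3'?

5'-CATCAGTAGTTTTACGTTTGGACAAGATGAGGATTT-3'

Scanning the template, CATCAGTAGT occurs at positions 55–64; this primer anneals to the bottom strand there with its 3' end pointing downstream.
The reverse primer's reverse complement is AGGATTT, which matches the template at positions 84–90.
The product is the template from position 55 through 90 (36 bp).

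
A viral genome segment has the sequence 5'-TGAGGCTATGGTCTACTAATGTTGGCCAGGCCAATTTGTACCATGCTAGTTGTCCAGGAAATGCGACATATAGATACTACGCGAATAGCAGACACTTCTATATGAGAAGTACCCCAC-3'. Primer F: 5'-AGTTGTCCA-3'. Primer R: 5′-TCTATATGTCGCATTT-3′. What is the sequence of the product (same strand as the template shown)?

5'-AGTTGTCCAGGAAATGCGACATATAGA-3'

Forward primer AGTTGTCCA is found on the top strand at positions 48–56.
The reverse primer's reverse complement is AAATGCGACATATAGA, which matches the template at positions 59–74.
The product is the template from position 48 through 74 (27 bp).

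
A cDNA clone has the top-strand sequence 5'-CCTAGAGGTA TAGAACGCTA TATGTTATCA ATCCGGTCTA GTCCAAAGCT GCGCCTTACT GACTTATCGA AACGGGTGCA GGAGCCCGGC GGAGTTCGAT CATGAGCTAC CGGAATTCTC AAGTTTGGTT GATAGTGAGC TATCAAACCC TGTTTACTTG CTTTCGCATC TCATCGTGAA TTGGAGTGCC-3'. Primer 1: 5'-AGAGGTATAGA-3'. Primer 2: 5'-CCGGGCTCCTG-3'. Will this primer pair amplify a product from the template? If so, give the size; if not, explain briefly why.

Yes — an 86 bp product.

Primer 1 (AGAGGTATAGA) matches the top strand at positions 4–14; it acts as a forward primer.
Primer 2's reverse complement is CAGGAGCCCGG, matching the top strand at positions 79–89; it acts as a reverse primer.
The 3' ends face each other across positions 4–89, giving an 86 bp product.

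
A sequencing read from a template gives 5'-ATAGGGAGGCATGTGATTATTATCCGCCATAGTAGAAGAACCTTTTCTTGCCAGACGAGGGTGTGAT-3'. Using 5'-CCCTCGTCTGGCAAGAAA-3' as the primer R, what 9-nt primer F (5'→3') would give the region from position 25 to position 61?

The reverse primer's reverse complement TTTCTTGCCAGACGAGGG matches the template at positions 44–61; the product starts at position 25.
The forward primer is identical to the top strand over positions 25–33: CGCCATAGT.

5'-CGCCATAGT-3'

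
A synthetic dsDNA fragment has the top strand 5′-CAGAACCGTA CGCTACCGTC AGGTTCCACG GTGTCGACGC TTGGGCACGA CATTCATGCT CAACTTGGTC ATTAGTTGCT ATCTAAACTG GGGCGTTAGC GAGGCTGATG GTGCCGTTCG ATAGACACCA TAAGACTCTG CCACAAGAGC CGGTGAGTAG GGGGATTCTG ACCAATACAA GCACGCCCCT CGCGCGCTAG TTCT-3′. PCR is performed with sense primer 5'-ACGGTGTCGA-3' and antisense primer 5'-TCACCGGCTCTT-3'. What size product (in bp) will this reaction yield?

129 bp

Scanning the template, ACGGTGTCGA occurs at positions 28–37; this primer anneals to the bottom strand there with its 3' end pointing downstream.
The reverse primer's reverse complement is AAGAGCCGGTGA, which matches the template at positions 145–156.
Amplicon spans positions 28–156: 129 bp.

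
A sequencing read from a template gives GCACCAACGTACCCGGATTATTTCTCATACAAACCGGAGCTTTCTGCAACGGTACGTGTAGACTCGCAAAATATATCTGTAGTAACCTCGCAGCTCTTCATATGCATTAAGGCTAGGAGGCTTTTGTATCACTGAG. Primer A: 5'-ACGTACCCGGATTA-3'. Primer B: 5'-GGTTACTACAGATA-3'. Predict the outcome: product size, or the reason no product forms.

Yes — an 81 bp product.

Primer A (ACGTACCCGGATTA) matches the top strand at positions 7–20; it acts as a forward primer.
Primer B's reverse complement is TATCTGTAGTAACC, matching the top strand at positions 74–87; it acts as a reverse primer.
The 3' ends face each other across positions 7–87, giving an 81 bp product.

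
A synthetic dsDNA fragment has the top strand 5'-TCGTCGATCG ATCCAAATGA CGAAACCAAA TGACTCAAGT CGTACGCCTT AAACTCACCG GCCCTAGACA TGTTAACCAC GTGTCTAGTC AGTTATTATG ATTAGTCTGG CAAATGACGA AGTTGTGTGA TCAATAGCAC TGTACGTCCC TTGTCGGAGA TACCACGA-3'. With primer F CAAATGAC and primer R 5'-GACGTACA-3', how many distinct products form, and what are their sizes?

The forward primer CAAATGAC matches the top strand at positions 14–21, 27–34, 111–118.
The reverse primer's reverse complement is TGTACGTC, matching at positions 141–148.
Each forward site pairs with the reverse site to give a product ending at position 148: sizes 135, 122, 38 bp.

Three products: 135 bp, 122 bp, 38 bp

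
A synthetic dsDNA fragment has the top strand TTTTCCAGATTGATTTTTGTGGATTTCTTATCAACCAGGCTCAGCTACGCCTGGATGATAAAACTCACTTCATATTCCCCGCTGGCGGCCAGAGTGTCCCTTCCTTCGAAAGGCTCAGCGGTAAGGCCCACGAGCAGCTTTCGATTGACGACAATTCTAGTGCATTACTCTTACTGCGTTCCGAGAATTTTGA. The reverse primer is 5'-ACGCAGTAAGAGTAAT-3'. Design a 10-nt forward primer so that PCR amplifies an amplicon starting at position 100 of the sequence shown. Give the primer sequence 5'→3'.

The reverse primer's reverse complement ATTACTCTTACTGCGT matches the template at positions 164–179; the product starts at position 100.
The forward primer is identical to the top strand over positions 100–109: CTTCCTTCGA.

5'-CTTCCTTCGA-3'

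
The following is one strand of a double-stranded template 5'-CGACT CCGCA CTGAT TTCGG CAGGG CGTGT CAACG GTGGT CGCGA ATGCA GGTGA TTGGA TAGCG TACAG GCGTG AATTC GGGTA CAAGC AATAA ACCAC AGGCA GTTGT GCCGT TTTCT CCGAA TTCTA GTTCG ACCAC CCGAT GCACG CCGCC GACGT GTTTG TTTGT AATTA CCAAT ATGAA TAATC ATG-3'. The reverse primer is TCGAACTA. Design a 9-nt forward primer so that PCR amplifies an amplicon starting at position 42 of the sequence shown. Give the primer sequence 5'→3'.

The reverse primer's reverse complement TAGTTCGA matches the template at positions 129–136; the product starts at position 42.
The forward primer is identical to the top strand over positions 42–50: GCGAATGCA.

5'-GCGAATGCA-3'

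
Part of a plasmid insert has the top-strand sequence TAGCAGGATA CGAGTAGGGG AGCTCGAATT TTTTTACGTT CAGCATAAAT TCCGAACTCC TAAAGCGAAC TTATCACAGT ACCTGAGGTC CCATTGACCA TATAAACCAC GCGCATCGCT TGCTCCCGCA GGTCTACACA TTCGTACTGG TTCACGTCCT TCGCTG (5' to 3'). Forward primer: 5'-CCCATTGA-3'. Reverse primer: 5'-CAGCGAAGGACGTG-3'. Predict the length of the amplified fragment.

The forward primer matches the template at positions 90–97.
The reverse primer's reverse complement is CACGTCCTTCGCTG, which matches the template at positions 153–166.
The product runs from position 90 to position 166, so its length is 166 − 90 + 1 = 77 bp.

77 bp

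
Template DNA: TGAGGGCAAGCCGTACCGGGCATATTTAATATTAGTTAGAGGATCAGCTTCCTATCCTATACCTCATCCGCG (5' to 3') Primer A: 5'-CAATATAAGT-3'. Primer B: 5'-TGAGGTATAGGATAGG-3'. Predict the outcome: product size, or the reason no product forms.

Primer A (CAATATAAGT) does not match the top strand, and its reverse complement ACTTATATTG does not match either.
With no annealing site for primer A, no amplification occurs.

No product — primer A has no binding site in the template.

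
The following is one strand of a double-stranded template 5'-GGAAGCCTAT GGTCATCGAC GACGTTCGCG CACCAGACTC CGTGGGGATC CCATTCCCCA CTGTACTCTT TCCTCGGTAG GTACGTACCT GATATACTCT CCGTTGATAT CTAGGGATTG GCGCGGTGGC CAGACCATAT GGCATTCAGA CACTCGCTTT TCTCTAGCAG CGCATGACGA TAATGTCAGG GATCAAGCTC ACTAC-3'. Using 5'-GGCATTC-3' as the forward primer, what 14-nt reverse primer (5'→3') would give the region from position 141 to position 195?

The product's 3' end on the top strand is position 195.
The reverse primer anneals to the top strand over positions 182–195, i.e. to AATGTCAGGGATCA.
Its sequence written 5'→3' is the reverse complement: TGATCCCTGACATT.

5'-TGATCCCTGACATT-3'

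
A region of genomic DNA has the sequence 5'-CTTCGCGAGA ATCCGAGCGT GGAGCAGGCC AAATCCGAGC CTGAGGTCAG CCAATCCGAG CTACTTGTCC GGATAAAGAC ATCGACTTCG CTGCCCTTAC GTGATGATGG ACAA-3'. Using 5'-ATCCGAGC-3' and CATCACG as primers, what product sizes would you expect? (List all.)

96 bp, 74 bp, 53 bp

The forward primer ATCCGAGC matches the top strand at positions 11–18, 33–40, 54–61.
The reverse primer's reverse complement is CGTGATG, matching at positions 100–106.
Each forward site pairs with the reverse site to give a product ending at position 106: sizes 96, 74, 53 bp.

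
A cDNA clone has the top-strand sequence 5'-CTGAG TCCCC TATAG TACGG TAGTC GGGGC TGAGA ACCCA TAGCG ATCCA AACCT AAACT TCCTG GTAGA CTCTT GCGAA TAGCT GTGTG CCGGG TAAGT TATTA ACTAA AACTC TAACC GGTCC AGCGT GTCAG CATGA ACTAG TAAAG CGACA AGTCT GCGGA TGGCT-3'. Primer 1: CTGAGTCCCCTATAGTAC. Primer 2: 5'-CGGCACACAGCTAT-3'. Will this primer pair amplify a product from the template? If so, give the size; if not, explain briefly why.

Primer 1 (CTGAGTCCCCTATAGTAC) matches the top strand at positions 1–18; it acts as a forward primer.
Primer 2's reverse complement is ATAGCTGTGTGCCG, matching the top strand at positions 80–93; it acts as a reverse primer.
The 3' ends face each other across positions 1–93, giving a 93 bp product.

Yes — a 93 bp product.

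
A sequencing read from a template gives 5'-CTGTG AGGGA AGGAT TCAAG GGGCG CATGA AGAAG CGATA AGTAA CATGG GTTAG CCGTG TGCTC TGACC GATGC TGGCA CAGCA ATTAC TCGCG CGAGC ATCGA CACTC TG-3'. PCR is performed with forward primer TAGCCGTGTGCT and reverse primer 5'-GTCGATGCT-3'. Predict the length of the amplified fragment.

54 bp

Scanning the template, TAGCCGTGTGCT occurs at positions 53–64; this primer anneals to the bottom strand there with its 3' end pointing downstream.
The reverse primer's reverse complement is AGCATCGAC, which matches the template at positions 98–106.
Amplicon spans positions 53–106: 54 bp.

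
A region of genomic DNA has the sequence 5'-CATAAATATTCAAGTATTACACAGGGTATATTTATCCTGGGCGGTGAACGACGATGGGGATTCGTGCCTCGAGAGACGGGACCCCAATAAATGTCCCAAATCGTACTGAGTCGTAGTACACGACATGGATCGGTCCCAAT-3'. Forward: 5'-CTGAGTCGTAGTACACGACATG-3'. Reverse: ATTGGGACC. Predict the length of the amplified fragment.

The forward primer matches the template at positions 106–127.
Taking the reverse complement of ATTGGGACC gives GGTCCCAAT, found at positions 132–140 on the template; the primer anneals here to the top strand with its 3' end pointing upstream.
Product length = (reverse-primer end) − (forward-primer start) + 1 = 140 − 106 + 1 = 35 bp.

35 bp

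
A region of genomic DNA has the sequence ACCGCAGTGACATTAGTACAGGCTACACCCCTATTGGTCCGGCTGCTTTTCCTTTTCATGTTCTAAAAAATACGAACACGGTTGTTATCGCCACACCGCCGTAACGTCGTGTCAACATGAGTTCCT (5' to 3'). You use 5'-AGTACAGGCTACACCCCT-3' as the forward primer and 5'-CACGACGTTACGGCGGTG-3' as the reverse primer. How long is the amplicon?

Forward primer AGTACAGGCTACACCCCT is found on the top strand at positions 15–32.
The reverse primer's reverse complement is CACCGCCGTAACGTCGTG, which matches the template at positions 94–111.
Product length = (reverse-primer end) − (forward-primer start) + 1 = 111 − 15 + 1 = 97 bp.

97 bp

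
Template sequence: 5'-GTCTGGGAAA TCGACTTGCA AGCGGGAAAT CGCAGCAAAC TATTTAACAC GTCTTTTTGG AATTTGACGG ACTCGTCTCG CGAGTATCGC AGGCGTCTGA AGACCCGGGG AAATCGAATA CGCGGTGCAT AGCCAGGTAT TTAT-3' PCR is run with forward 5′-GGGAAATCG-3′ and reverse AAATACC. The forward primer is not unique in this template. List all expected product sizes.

138 bp, 119 bp, 35 bp

The forward primer GGGAAATCG matches the top strand at positions 5–13, 24–32, 108–116.
The reverse primer's reverse complement is GGTATTT, matching at positions 136–142.
Each forward site pairs with the reverse site to give a product ending at position 142: sizes 138, 119, 35 bp.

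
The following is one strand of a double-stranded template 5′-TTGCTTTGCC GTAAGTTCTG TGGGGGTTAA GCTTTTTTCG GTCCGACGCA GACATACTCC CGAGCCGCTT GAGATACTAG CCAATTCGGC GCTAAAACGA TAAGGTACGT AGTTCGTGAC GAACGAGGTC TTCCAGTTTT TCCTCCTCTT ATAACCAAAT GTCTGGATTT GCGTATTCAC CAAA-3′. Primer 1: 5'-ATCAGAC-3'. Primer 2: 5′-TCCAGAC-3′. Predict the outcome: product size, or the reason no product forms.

Primer 1 (ATCAGAC) does not match the top strand, and its reverse complement GTCTGAT does not match either.
With no annealing site for primer 1, no amplification occurs.

No product — primer 1 has no binding site in the template.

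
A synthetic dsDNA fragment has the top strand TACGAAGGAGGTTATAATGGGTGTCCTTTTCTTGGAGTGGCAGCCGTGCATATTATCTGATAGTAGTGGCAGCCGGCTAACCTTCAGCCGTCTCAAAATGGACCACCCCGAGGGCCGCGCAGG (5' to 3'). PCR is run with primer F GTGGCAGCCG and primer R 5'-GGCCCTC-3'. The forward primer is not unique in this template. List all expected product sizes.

80 bp, 51 bp

The forward primer GTGGCAGCCG matches the top strand at positions 37–46, 66–75.
The reverse primer's reverse complement is GAGGGCC, matching at positions 110–116.
Each forward site pairs with the reverse site to give a product ending at position 116: sizes 80, 51 bp.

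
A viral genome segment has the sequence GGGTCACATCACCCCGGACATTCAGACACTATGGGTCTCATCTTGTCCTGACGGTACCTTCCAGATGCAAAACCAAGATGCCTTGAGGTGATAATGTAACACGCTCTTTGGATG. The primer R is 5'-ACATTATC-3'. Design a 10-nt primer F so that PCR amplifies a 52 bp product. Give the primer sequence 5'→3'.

5'-TCCTGACGGT-3'

The reverse primer's reverse complement GATAATGT matches the template at positions 90–97, so the product ends at position 97.
A 52 bp product then starts at position 97 − 52 + 1 = 46.
The forward primer is identical to the top strand there: TCCTGACGGT.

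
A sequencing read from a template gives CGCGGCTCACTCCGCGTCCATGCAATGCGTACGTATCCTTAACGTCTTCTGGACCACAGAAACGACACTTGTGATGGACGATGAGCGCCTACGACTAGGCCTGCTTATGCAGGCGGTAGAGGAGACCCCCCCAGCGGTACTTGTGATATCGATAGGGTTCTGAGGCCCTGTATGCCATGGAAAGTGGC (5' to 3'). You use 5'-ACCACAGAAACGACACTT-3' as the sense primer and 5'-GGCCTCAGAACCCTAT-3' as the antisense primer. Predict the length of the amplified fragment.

115 bp

The forward primer matches the template at positions 53–70.
Taking the reverse complement of GGCCTCAGAACCCTAT gives ATAGGGTTCTGAGGCC, found at positions 152–167 on the template; the primer anneals here to the top strand with its 3' end pointing upstream.
Amplicon spans positions 53–167: 115 bp.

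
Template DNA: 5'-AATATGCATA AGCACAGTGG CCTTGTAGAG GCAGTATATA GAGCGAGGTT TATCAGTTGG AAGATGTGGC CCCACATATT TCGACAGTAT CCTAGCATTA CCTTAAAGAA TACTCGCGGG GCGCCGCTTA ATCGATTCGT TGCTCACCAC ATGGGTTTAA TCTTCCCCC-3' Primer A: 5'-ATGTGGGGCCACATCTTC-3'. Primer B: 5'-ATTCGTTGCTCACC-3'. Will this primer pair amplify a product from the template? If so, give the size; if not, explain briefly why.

No product — the primers' 3' ends point away from each other.

Primer A (ATGTGGGGCCACATCTTC) has reverse complement GAAGATGTGGCCCCACAT, which matches the top strand at positions 60–77; primer A anneals to the top strand there with its 3' end pointing upstream toward position 60.
Primer B (ATTCGTTGCTCACC) matches the top strand directly at positions 135–148; it anneals to the bottom strand with its 3' end pointing downstream toward position 148.
The 3' ends diverge (primer A extends toward position 1, primer B toward position 169), so the primers never converge on a shared product.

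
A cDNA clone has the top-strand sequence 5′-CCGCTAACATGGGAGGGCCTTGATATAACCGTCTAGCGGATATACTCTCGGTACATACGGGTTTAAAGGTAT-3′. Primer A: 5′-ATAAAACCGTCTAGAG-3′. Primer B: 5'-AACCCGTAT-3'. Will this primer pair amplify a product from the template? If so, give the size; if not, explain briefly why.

No product — primer A has no binding site in the template.

Primer A (ATAAAACCGTCTAGAG) does not match the top strand, and its reverse complement CTCTAGACGGTTTTAT does not match either.
With no annealing site for primer A, no amplification occurs.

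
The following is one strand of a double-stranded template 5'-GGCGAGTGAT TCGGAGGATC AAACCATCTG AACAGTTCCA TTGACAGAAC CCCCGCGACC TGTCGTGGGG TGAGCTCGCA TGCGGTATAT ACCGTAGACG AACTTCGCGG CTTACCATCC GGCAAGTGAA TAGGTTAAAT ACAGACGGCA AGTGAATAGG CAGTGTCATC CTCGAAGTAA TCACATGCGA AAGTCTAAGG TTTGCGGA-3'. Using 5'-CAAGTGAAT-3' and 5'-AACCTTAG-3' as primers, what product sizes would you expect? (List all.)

80 bp, 54 bp

The forward primer CAAGTGAAT matches the top strand at positions 123–131, 149–157.
The reverse primer's reverse complement is CTAAGGTT, matching at positions 195–202.
Each forward site pairs with the reverse site to give a product ending at position 202: sizes 80, 54 bp.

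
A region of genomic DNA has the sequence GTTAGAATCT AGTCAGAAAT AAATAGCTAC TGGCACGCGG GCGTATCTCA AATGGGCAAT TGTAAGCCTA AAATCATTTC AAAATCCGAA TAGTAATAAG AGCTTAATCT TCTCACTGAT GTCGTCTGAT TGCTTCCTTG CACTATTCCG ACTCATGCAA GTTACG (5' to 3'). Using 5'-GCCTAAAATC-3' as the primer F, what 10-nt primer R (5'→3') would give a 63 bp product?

The forward primer binds at positions 66–75, so a 63 bp product ends at position 66 + 63 − 1 = 128.
The reverse primer anneals to the top strand over positions 119–128, i.e. to ATGTCGTCTG.
Its sequence written 5'→3' is the reverse complement: CAGACGACAT.

5'-CAGACGACAT-3'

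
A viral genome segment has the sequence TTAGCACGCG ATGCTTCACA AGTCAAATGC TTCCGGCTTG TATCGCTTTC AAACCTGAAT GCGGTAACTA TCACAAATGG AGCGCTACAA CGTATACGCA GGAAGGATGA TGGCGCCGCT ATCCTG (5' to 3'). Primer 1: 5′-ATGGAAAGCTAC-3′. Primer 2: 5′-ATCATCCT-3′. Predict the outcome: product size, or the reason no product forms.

Primer 1 (ATGGAAAGCTAC) does not match the top strand, and its reverse complement GTAGCTTTCCAT does not match either.
With no annealing site for primer 1, no amplification occurs.

No product — primer 1 has no binding site in the template.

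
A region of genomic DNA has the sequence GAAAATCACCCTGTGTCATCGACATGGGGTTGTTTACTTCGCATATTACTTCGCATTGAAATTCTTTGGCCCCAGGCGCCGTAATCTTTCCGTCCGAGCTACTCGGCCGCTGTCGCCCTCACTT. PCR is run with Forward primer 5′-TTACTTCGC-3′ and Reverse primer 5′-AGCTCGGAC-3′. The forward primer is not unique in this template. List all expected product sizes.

67 bp, 55 bp

The forward primer TTACTTCGC matches the top strand at positions 34–42, 46–54.
The reverse primer's reverse complement is GTCCGAGCT, matching at positions 92–100.
Each forward site pairs with the reverse site to give a product ending at position 100: sizes 67, 55 bp.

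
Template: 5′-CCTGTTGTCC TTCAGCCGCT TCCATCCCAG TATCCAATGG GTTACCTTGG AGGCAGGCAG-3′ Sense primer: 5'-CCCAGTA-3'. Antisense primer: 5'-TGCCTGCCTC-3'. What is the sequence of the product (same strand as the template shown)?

The forward primer matches the template at positions 26–32.
The reverse primer's reverse complement is GAGGCAGGCA, which matches the template at positions 50–59.
The product is the template from position 26 through 59 (34 bp).

5'-CCCAGTATCCAATGGGTTACCTTGGAGGCAGGCA-3'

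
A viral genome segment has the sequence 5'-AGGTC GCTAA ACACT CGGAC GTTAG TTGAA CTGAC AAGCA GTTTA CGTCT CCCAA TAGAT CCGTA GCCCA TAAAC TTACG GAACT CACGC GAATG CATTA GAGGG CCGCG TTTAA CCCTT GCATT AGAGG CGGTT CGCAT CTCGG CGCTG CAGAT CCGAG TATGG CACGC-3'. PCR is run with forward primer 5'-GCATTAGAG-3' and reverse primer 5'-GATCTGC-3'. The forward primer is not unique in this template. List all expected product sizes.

The forward primer GCATTAGAG matches the top strand at positions 95–103, 121–129.
The reverse primer's reverse complement is GCAGATC, matching at positions 150–156.
Each forward site pairs with the reverse site to give a product ending at position 156: sizes 62, 36 bp.

62 bp, 36 bp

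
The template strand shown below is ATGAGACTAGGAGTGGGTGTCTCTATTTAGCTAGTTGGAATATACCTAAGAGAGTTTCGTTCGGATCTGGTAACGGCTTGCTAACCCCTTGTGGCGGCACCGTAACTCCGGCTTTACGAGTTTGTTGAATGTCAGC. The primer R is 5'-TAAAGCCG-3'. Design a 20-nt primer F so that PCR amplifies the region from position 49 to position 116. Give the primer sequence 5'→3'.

The reverse primer's reverse complement CGGCTTTA matches the template at positions 109–116; the product starts at position 49.
The forward primer is identical to the top strand over positions 49–68: AGAGAGTTTCGTTCGGATCT.

5'-AGAGAGTTTCGTTCGGATCT-3'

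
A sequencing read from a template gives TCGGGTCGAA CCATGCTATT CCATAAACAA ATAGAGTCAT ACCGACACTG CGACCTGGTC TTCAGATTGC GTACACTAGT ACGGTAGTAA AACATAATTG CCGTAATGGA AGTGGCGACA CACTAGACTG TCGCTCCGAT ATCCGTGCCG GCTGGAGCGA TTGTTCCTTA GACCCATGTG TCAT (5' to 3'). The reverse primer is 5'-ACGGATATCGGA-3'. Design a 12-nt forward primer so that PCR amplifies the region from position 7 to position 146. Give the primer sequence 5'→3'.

5'-CGAACCATGCTA-3'

The reverse primer's reverse complement TCCGATATCCGT matches the template at positions 135–146; the product starts at position 7.
The forward primer is identical to the top strand over positions 7–18: CGAACCATGCTA.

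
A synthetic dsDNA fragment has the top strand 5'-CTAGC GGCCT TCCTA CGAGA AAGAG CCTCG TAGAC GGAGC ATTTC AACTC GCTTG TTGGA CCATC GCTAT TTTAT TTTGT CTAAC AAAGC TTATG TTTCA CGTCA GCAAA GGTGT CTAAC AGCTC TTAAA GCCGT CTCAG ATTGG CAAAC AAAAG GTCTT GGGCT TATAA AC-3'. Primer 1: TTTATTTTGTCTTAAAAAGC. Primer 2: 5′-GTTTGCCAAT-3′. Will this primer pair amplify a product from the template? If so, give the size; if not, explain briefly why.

No product — primer 1 has no binding site in the template.

Primer 1 (TTTATTTTGTCTTAAAAAGC) does not match the top strand, and its reverse complement GCTTTTTAAGACAAAATAAA does not match either.
With no annealing site for primer 1, no amplification occurs.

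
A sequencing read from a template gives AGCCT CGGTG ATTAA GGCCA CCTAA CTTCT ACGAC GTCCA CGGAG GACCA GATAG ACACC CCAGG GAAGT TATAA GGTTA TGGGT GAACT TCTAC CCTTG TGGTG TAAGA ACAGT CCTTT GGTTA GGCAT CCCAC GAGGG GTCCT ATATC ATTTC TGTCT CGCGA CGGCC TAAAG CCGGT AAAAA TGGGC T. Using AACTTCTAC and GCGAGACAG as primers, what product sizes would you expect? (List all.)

The forward primer AACTTCTAC matches the top strand at positions 24–32, 87–95.
The reverse primer's reverse complement is CTGTCTCGC, matching at positions 155–163.
Each forward site pairs with the reverse site to give a product ending at position 163: sizes 140, 77 bp.

140 bp, 77 bp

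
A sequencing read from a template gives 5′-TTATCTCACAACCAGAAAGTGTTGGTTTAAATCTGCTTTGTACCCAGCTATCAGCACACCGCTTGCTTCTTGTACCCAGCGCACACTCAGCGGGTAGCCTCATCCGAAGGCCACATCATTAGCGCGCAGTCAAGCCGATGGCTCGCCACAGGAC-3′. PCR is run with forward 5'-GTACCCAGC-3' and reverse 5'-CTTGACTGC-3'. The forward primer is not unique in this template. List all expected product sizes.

The forward primer GTACCCAGC matches the top strand at positions 40–48, 72–80.
The reverse primer's reverse complement is GCAGTCAAG, matching at positions 126–134.
Each forward site pairs with the reverse site to give a product ending at position 134: sizes 95, 63 bp.

95 bp, 63 bp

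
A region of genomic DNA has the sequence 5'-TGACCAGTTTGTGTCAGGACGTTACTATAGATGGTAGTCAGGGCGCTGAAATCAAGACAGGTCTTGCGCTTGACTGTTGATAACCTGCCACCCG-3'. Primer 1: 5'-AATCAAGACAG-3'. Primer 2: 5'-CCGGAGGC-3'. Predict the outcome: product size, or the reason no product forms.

Primer 2 (CCGGAGGC) does not match the top strand, and its reverse complement GCCTCCGG does not match either.
With no annealing site for primer 2, no amplification occurs.

No product — primer 2 has no binding site in the template.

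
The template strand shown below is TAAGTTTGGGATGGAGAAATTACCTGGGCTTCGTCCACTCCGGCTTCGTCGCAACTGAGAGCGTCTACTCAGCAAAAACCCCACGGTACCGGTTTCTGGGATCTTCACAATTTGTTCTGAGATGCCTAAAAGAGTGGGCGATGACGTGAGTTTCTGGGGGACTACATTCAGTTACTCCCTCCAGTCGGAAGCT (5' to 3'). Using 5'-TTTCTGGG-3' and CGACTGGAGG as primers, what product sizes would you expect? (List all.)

The forward primer TTTCTGGG matches the top strand at positions 93–100, 151–158.
The reverse primer's reverse complement is CCTCCAGTCG, matching at positions 178–187.
Each forward site pairs with the reverse site to give a product ending at position 187: sizes 95, 37 bp.

95 bp, 37 bp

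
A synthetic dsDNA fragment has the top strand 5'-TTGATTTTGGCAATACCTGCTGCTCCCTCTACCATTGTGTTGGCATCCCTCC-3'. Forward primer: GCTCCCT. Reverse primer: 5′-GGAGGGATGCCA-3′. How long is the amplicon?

31 bp

The forward primer matches the template at positions 22–28.
Taking the reverse complement of GGAGGGATGCCA gives TGGCATCCCTCC, found at positions 41–52 on the template; the primer anneals here to the top strand with its 3' end pointing upstream.
Product length = (reverse-primer end) − (forward-primer start) + 1 = 52 − 22 + 1 = 31 bp.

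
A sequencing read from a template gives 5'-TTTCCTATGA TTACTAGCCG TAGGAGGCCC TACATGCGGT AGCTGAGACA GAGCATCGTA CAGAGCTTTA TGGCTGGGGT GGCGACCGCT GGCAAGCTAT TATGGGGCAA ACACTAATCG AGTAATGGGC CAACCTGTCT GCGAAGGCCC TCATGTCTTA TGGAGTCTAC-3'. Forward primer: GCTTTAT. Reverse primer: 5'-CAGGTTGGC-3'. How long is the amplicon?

Scanning the template, GCTTTAT occurs at positions 65–71; this primer anneals to the bottom strand there with its 3' end pointing downstream.
Taking the reverse complement of CAGGTTGGC gives GCCAACCTG, found at positions 129–137 on the template; the primer anneals here to the top strand with its 3' end pointing upstream.
Product length = (reverse-primer end) − (forward-primer start) + 1 = 137 − 65 + 1 = 73 bp.

73 bp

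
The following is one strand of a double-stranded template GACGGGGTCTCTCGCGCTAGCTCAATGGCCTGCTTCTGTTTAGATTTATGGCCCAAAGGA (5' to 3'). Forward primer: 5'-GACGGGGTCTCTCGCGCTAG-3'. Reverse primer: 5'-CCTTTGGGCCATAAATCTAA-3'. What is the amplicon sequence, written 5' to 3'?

5'-GACGGGGTCTCTCGCGCTAGCTCAATGGCCTGCTTCTGTTTAGATTTATGGCCCAAAGG-3'

Scanning the template, GACGGGGTCTCTCGCGCTAG occurs at positions 1–20; this primer anneals to the bottom strand there with its 3' end pointing downstream.
The reverse primer's reverse complement is TTAGATTTATGGCCCAAAGG, which matches the template at positions 40–59.
The product is the template from position 1 through 59 (59 bp).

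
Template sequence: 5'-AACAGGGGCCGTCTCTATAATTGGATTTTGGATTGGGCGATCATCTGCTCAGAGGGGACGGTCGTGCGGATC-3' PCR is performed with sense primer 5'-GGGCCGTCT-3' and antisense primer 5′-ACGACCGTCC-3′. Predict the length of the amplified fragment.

Scanning the template, GGGCCGTCT occurs at positions 6–14; this primer anneals to the bottom strand there with its 3' end pointing downstream.
Reverse complement of the reverse primer: GGACGGTCGT. This occurs on the top strand at positions 56–65.
Product length = (reverse-primer end) − (forward-primer start) + 1 = 65 − 6 + 1 = 60 bp.

60 bp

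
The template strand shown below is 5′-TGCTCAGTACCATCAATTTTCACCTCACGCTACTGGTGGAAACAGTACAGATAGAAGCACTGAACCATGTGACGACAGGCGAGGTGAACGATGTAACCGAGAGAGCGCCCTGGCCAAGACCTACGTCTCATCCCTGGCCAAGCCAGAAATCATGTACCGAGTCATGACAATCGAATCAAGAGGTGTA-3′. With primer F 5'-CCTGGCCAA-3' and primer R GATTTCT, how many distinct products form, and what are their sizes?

The forward primer CCTGGCCAA matches the top strand at positions 109–117, 133–141.
The reverse primer's reverse complement is AGAAATC, matching at positions 145–151.
Each forward site pairs with the reverse site to give a product ending at position 151: sizes 43, 19 bp.

Two products: 43 bp, 19 bp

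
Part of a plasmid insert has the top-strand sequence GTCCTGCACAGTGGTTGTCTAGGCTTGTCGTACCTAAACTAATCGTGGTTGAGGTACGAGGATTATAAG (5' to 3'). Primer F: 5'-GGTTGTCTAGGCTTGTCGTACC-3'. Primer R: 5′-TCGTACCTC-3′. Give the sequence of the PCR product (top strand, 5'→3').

5'-GGTTGTCTAGGCTTGTCGTACCTAAACTAATCGTGGTTGAGGTACGA-3'

Forward primer GGTTGTCTAGGCTTGTCGTACC is found on the top strand at positions 13–34.
Taking the reverse complement of TCGTACCTC gives GAGGTACGA, found at positions 51–59 on the template; the primer anneals here to the top strand with its 3' end pointing upstream.
The product is the template from position 13 through 59 (47 bp).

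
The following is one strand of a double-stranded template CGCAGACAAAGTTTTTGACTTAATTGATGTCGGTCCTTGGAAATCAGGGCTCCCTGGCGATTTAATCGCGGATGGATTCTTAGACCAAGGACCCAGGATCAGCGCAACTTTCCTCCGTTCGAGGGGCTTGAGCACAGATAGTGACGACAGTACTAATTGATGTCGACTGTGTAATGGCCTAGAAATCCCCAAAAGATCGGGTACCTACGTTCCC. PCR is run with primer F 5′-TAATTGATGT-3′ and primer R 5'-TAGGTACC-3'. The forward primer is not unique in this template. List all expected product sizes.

The forward primer TAATTGATGT matches the top strand at positions 21–30, 154–163.
The reverse primer's reverse complement is GGTACCTA, matching at positions 200–207.
Each forward site pairs with the reverse site to give a product ending at position 207: sizes 187, 54 bp.

187 bp, 54 bp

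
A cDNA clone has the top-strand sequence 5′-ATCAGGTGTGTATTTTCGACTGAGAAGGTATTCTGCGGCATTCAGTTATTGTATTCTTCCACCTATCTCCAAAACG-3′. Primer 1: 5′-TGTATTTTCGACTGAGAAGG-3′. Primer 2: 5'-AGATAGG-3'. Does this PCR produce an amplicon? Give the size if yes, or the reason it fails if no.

Yes — a 60 bp product.

Primer 1 (TGTATTTTCGACTGAGAAGG) matches the top strand at positions 9–28; it acts as a forward primer.
Primer 2's reverse complement is CCTATCT, matching the top strand at positions 62–68; it acts as a reverse primer.
The 3' ends face each other across positions 9–68, giving a 60 bp product.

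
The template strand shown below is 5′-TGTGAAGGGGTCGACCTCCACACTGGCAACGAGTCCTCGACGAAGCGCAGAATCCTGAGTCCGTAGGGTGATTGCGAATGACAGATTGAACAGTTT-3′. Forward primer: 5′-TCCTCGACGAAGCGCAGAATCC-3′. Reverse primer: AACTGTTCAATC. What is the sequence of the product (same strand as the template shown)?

The forward primer matches the template at positions 34–55.
Taking the reverse complement of AACTGTTCAATC gives GATTGAACAGTT, found at positions 84–95 on the template; the primer anneals here to the top strand with its 3' end pointing upstream.
The product is the template from position 34 through 95 (62 bp).

5'-TCCTCGACGAAGCGCAGAATCCTGAGTCCGTAGGGTGATTGCGAATGACAGATTGAACAGTT-3'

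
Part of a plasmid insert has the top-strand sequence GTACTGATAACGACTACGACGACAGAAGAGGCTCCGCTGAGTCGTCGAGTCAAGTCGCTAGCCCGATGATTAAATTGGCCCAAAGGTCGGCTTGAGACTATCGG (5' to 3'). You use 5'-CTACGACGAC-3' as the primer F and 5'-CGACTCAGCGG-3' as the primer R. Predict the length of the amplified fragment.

31 bp

The forward primer matches the template at positions 14–23.
Reverse complement of the reverse primer: CCGCTGAGTCG. This occurs on the top strand at positions 34–44.
Amplicon spans positions 14–44: 31 bp.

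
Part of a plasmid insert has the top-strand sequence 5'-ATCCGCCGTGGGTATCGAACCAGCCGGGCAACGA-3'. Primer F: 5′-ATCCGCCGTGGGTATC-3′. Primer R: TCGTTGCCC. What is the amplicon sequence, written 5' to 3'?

Forward primer ATCCGCCGTGGGTATC is found on the top strand at positions 1–16.
The reverse primer's reverse complement is GGGCAACGA, which matches the template at positions 26–34.
The product is the template from position 1 through 34 (34 bp).

5'-ATCCGCCGTGGGTATCGAACCAGCCGGGCAACGA-3'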